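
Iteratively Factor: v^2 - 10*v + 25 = (v - 5)*(v - 5)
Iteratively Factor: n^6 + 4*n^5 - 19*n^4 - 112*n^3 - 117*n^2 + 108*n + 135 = (n + 1)*(n^5 + 3*n^4 - 22*n^3 - 90*n^2 - 27*n + 135) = (n + 1)*(n + 3)*(n^4 - 22*n^2 - 24*n + 45) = (n - 1)*(n + 1)*(n + 3)*(n^3 + n^2 - 21*n - 45) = (n - 5)*(n - 1)*(n + 1)*(n + 3)*(n^2 + 6*n + 9) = (n - 5)*(n - 1)*(n + 1)*(n + 3)^2*(n + 3)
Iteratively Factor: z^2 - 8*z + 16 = (z - 4)*(z - 4)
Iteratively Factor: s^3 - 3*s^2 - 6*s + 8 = (s + 2)*(s^2 - 5*s + 4) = (s - 4)*(s + 2)*(s - 1)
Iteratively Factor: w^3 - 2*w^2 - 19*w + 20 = (w - 1)*(w^2 - w - 20) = (w - 1)*(w + 4)*(w - 5)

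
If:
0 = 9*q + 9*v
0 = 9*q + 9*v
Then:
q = -v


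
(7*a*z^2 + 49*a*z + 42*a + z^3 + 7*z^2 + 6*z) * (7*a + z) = 49*a^2*z^2 + 343*a^2*z + 294*a^2 + 14*a*z^3 + 98*a*z^2 + 84*a*z + z^4 + 7*z^3 + 6*z^2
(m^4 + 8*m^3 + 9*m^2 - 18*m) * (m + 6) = m^5 + 14*m^4 + 57*m^3 + 36*m^2 - 108*m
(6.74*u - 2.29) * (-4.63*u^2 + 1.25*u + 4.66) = -31.2062*u^3 + 19.0277*u^2 + 28.5459*u - 10.6714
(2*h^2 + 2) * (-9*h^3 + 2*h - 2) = -18*h^5 - 14*h^3 - 4*h^2 + 4*h - 4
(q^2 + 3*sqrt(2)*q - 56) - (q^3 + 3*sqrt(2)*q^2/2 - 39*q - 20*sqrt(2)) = -q^3 - 3*sqrt(2)*q^2/2 + q^2 + 3*sqrt(2)*q + 39*q - 56 + 20*sqrt(2)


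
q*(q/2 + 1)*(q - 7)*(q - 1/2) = q^4/2 - 11*q^3/4 - 23*q^2/4 + 7*q/2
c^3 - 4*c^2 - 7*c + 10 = (c - 5)*(c - 1)*(c + 2)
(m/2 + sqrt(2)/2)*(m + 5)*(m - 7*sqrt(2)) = m^3/2 - 3*sqrt(2)*m^2 + 5*m^2/2 - 15*sqrt(2)*m - 7*m - 35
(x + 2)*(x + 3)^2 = x^3 + 8*x^2 + 21*x + 18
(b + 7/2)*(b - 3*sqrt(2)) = b^2 - 3*sqrt(2)*b + 7*b/2 - 21*sqrt(2)/2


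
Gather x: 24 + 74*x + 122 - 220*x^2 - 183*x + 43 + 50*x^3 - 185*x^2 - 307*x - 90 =50*x^3 - 405*x^2 - 416*x + 99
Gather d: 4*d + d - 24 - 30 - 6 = 5*d - 60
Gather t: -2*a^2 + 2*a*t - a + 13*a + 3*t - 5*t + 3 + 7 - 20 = -2*a^2 + 12*a + t*(2*a - 2) - 10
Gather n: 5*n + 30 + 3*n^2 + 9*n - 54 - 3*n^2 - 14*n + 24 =0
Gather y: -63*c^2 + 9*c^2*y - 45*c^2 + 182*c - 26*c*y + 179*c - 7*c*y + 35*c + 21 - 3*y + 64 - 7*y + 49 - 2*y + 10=-108*c^2 + 396*c + y*(9*c^2 - 33*c - 12) + 144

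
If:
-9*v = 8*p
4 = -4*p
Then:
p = -1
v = 8/9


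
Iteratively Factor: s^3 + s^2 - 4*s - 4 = (s + 1)*(s^2 - 4) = (s - 2)*(s + 1)*(s + 2)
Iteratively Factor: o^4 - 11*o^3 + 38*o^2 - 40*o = (o - 4)*(o^3 - 7*o^2 + 10*o) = o*(o - 4)*(o^2 - 7*o + 10) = o*(o - 5)*(o - 4)*(o - 2)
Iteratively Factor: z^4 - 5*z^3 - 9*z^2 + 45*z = (z + 3)*(z^3 - 8*z^2 + 15*z) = z*(z + 3)*(z^2 - 8*z + 15) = z*(z - 3)*(z + 3)*(z - 5)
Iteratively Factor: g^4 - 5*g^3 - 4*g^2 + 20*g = (g - 5)*(g^3 - 4*g) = (g - 5)*(g + 2)*(g^2 - 2*g) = (g - 5)*(g - 2)*(g + 2)*(g)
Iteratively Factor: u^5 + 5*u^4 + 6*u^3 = (u)*(u^4 + 5*u^3 + 6*u^2) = u*(u + 2)*(u^3 + 3*u^2) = u^2*(u + 2)*(u^2 + 3*u) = u^3*(u + 2)*(u + 3)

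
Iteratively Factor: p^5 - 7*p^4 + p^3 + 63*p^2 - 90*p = (p + 3)*(p^4 - 10*p^3 + 31*p^2 - 30*p) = p*(p + 3)*(p^3 - 10*p^2 + 31*p - 30) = p*(p - 5)*(p + 3)*(p^2 - 5*p + 6) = p*(p - 5)*(p - 2)*(p + 3)*(p - 3)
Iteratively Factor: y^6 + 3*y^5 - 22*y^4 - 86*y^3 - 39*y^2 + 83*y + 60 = (y + 3)*(y^5 - 22*y^3 - 20*y^2 + 21*y + 20) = (y - 5)*(y + 3)*(y^4 + 5*y^3 + 3*y^2 - 5*y - 4) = (y - 5)*(y + 1)*(y + 3)*(y^3 + 4*y^2 - y - 4) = (y - 5)*(y + 1)^2*(y + 3)*(y^2 + 3*y - 4) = (y - 5)*(y - 1)*(y + 1)^2*(y + 3)*(y + 4)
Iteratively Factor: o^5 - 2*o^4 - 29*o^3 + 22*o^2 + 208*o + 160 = (o - 5)*(o^4 + 3*o^3 - 14*o^2 - 48*o - 32) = (o - 5)*(o + 2)*(o^3 + o^2 - 16*o - 16) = (o - 5)*(o + 2)*(o + 4)*(o^2 - 3*o - 4) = (o - 5)*(o - 4)*(o + 2)*(o + 4)*(o + 1)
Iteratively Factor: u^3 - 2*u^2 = (u)*(u^2 - 2*u) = u*(u - 2)*(u)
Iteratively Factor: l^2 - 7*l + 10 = (l - 5)*(l - 2)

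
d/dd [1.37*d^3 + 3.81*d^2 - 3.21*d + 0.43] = 4.11*d^2 + 7.62*d - 3.21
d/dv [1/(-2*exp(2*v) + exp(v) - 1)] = (4*exp(v) - 1)*exp(v)/(2*exp(2*v) - exp(v) + 1)^2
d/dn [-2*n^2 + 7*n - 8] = 7 - 4*n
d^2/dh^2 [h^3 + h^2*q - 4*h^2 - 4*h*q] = 6*h + 2*q - 8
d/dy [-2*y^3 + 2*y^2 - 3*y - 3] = -6*y^2 + 4*y - 3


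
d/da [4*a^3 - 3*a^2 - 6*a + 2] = 12*a^2 - 6*a - 6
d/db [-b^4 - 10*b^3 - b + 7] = -4*b^3 - 30*b^2 - 1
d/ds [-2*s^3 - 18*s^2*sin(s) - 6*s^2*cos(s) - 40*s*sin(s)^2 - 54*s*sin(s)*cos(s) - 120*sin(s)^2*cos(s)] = 6*s^2*sin(s) - 18*s^2*cos(s) - 6*s^2 - 36*s*sin(s) - 40*s*sin(2*s) - 12*s*cos(s) - 54*s*cos(2*s) + 30*sin(s) - 27*sin(2*s) - 90*sin(3*s) + 20*cos(2*s) - 20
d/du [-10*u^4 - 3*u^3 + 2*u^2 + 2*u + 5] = -40*u^3 - 9*u^2 + 4*u + 2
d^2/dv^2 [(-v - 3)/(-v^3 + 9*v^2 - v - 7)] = 2*((v + 3)*(3*v^2 - 18*v + 1)^2 + (-3*v^2 + 18*v - 3*(v - 3)*(v + 3) - 1)*(v^3 - 9*v^2 + v + 7))/(v^3 - 9*v^2 + v + 7)^3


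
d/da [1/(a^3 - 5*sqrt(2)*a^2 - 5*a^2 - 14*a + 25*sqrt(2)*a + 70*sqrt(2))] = (-3*a^2 + 10*a + 10*sqrt(2)*a - 25*sqrt(2) + 14)/(a^3 - 5*sqrt(2)*a^2 - 5*a^2 - 14*a + 25*sqrt(2)*a + 70*sqrt(2))^2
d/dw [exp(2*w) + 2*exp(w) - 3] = 2*(exp(w) + 1)*exp(w)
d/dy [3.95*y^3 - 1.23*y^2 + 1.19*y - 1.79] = 11.85*y^2 - 2.46*y + 1.19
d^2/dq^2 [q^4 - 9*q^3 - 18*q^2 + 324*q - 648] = 12*q^2 - 54*q - 36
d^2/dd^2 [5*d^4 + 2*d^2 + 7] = 60*d^2 + 4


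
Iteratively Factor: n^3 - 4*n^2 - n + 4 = (n - 4)*(n^2 - 1) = (n - 4)*(n - 1)*(n + 1)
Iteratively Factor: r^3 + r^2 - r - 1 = (r - 1)*(r^2 + 2*r + 1) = (r - 1)*(r + 1)*(r + 1)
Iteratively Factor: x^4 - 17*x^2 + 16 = (x + 4)*(x^3 - 4*x^2 - x + 4) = (x + 1)*(x + 4)*(x^2 - 5*x + 4) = (x - 4)*(x + 1)*(x + 4)*(x - 1)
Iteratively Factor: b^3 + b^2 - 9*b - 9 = (b - 3)*(b^2 + 4*b + 3) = (b - 3)*(b + 3)*(b + 1)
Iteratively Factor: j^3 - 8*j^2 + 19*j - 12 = (j - 4)*(j^2 - 4*j + 3) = (j - 4)*(j - 3)*(j - 1)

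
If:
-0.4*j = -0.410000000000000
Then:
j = 1.02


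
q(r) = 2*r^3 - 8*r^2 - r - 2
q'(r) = 6*r^2 - 16*r - 1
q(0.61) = -5.13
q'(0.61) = -8.53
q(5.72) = 104.83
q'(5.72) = 103.79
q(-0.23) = -2.22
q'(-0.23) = 3.00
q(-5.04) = -456.22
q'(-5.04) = 232.05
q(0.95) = -8.46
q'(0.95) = -10.78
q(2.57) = -23.46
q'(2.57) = -2.49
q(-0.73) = -6.31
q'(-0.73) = 13.88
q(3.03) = -22.84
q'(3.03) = 5.61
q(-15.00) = -8537.00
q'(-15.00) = 1589.00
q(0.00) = -2.00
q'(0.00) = -1.00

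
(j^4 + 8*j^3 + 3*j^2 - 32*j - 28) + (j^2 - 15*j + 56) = j^4 + 8*j^3 + 4*j^2 - 47*j + 28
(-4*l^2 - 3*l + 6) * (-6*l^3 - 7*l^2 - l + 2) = 24*l^5 + 46*l^4 - 11*l^3 - 47*l^2 - 12*l + 12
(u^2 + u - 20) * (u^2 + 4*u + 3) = u^4 + 5*u^3 - 13*u^2 - 77*u - 60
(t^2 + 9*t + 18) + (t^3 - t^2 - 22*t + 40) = t^3 - 13*t + 58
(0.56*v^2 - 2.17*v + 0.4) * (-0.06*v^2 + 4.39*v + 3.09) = -0.0336*v^4 + 2.5886*v^3 - 7.8199*v^2 - 4.9493*v + 1.236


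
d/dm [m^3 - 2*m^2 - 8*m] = 3*m^2 - 4*m - 8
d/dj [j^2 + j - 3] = 2*j + 1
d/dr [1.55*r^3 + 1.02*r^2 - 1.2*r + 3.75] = 4.65*r^2 + 2.04*r - 1.2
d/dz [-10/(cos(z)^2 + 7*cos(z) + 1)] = -10*(2*cos(z) + 7)*sin(z)/(cos(z)^2 + 7*cos(z) + 1)^2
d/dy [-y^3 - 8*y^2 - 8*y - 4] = -3*y^2 - 16*y - 8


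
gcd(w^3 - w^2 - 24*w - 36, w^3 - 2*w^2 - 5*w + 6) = w + 2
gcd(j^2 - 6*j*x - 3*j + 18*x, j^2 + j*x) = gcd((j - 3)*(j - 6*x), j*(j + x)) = 1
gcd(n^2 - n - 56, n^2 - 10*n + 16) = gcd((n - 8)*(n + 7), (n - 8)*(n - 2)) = n - 8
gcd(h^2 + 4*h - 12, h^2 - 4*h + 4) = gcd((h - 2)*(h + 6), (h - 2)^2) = h - 2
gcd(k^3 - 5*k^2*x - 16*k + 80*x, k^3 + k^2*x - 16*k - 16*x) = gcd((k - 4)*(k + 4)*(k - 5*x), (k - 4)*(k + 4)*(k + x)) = k^2 - 16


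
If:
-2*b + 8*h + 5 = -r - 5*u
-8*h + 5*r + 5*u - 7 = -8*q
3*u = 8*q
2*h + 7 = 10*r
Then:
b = 503*u/70 + 4/5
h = 8*u/7 - 1/2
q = 3*u/8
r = 8*u/35 + 3/5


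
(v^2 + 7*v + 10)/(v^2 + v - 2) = (v + 5)/(v - 1)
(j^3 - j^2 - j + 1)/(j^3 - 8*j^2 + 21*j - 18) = (j^3 - j^2 - j + 1)/(j^3 - 8*j^2 + 21*j - 18)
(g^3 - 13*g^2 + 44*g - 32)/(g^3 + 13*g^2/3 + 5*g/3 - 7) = 3*(g^2 - 12*g + 32)/(3*g^2 + 16*g + 21)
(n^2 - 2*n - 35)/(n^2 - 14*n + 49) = (n + 5)/(n - 7)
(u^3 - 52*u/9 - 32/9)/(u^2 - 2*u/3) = (9*u^3 - 52*u - 32)/(3*u*(3*u - 2))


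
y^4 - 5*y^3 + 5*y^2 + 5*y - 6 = (y - 3)*(y - 2)*(y - 1)*(y + 1)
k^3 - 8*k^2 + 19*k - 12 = (k - 4)*(k - 3)*(k - 1)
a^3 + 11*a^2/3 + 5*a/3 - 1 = (a - 1/3)*(a + 1)*(a + 3)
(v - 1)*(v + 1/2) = v^2 - v/2 - 1/2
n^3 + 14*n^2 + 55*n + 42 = (n + 1)*(n + 6)*(n + 7)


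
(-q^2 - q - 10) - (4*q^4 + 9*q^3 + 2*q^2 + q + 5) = -4*q^4 - 9*q^3 - 3*q^2 - 2*q - 15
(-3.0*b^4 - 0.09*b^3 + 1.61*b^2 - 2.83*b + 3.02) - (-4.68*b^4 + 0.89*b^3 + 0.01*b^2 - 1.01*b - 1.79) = 1.68*b^4 - 0.98*b^3 + 1.6*b^2 - 1.82*b + 4.81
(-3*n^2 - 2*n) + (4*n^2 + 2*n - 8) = n^2 - 8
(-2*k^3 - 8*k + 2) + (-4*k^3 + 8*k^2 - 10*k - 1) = -6*k^3 + 8*k^2 - 18*k + 1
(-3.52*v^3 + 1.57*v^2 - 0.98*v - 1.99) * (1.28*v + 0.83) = -4.5056*v^4 - 0.911999999999999*v^3 + 0.0487*v^2 - 3.3606*v - 1.6517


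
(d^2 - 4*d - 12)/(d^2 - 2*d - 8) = (d - 6)/(d - 4)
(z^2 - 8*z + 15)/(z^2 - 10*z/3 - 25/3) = 3*(z - 3)/(3*z + 5)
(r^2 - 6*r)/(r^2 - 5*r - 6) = r/(r + 1)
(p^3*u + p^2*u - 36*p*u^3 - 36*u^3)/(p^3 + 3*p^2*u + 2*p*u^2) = u*(p^3 + p^2 - 36*p*u^2 - 36*u^2)/(p*(p^2 + 3*p*u + 2*u^2))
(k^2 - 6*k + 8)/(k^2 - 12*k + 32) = (k - 2)/(k - 8)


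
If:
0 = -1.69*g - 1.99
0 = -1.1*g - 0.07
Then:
No Solution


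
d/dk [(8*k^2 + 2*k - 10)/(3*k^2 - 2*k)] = 2*(-11*k^2 + 30*k - 10)/(k^2*(9*k^2 - 12*k + 4))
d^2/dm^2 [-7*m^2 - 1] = -14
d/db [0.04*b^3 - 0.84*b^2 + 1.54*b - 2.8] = 0.12*b^2 - 1.68*b + 1.54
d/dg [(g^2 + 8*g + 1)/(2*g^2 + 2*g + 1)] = 2*(-7*g^2 - g + 3)/(4*g^4 + 8*g^3 + 8*g^2 + 4*g + 1)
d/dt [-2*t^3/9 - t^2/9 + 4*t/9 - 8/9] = -2*t^2/3 - 2*t/9 + 4/9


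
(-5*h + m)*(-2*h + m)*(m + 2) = 10*h^2*m + 20*h^2 - 7*h*m^2 - 14*h*m + m^3 + 2*m^2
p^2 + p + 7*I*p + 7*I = (p + 1)*(p + 7*I)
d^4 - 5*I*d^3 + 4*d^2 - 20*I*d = d*(d - 5*I)*(d - 2*I)*(d + 2*I)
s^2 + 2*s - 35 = (s - 5)*(s + 7)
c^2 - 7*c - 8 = (c - 8)*(c + 1)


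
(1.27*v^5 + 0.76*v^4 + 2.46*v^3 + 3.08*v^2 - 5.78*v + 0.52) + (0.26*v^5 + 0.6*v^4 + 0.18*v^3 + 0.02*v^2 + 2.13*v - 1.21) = 1.53*v^5 + 1.36*v^4 + 2.64*v^3 + 3.1*v^2 - 3.65*v - 0.69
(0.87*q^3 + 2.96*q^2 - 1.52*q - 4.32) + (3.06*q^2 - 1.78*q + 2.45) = 0.87*q^3 + 6.02*q^2 - 3.3*q - 1.87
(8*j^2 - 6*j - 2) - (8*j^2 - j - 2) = -5*j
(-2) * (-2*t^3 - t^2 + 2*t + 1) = 4*t^3 + 2*t^2 - 4*t - 2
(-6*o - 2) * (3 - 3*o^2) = 18*o^3 + 6*o^2 - 18*o - 6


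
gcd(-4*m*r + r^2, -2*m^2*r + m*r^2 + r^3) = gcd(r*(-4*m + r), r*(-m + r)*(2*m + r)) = r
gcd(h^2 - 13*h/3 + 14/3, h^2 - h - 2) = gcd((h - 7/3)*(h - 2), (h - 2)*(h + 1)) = h - 2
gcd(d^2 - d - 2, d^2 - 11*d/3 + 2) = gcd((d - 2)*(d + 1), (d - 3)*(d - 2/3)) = 1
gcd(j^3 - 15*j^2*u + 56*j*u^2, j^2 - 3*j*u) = j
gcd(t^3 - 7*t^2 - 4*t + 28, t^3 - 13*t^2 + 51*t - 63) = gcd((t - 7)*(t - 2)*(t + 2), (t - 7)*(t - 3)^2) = t - 7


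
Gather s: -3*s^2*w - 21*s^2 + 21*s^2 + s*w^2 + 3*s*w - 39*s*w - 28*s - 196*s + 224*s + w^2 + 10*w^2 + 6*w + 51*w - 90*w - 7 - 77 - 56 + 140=-3*s^2*w + s*(w^2 - 36*w) + 11*w^2 - 33*w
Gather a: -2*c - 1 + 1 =-2*c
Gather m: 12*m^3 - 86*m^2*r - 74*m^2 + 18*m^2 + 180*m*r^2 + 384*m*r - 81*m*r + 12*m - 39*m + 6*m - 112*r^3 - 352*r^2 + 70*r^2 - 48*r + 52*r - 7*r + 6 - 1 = 12*m^3 + m^2*(-86*r - 56) + m*(180*r^2 + 303*r - 21) - 112*r^3 - 282*r^2 - 3*r + 5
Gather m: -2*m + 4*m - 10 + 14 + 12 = 2*m + 16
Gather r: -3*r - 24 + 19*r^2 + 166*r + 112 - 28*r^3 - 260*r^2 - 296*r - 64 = -28*r^3 - 241*r^2 - 133*r + 24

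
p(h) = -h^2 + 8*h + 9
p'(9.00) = -10.00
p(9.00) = 0.00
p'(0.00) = 8.00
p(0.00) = 9.00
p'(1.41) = 5.18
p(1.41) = 18.29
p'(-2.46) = 12.92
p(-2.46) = -16.73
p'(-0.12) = 8.24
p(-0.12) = 8.03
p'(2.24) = 3.52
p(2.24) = 21.90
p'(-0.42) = 8.84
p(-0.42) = 5.46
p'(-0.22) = 8.44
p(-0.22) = 7.19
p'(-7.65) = 23.30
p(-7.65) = -110.72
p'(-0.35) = 8.70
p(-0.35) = 6.08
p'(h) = 8 - 2*h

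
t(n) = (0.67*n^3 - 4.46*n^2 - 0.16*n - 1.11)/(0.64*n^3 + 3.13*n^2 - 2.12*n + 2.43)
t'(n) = (-1.92*n^2 - 6.26*n + 2.12)*(0.67*n^3 - 4.46*n^2 - 0.16*n - 1.11)/(0.64*n^3 + 3.13*n^2 - 2.12*n + 2.43)^2 + (2.01*n^2 - 8.92*n - 0.16)/(0.64*n^3 + 3.13*n^2 - 2.12*n + 2.43)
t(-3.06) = -3.10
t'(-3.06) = 1.80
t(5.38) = -0.15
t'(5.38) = 0.13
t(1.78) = -0.96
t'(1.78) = 0.40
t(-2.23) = -1.94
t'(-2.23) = 1.09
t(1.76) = -0.97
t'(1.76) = 0.40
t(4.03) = -0.35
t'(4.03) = 0.18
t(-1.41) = -1.18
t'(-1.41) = 0.81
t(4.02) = -0.35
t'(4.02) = 0.18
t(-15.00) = 2.30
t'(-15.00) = 0.13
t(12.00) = 0.33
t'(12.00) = 0.04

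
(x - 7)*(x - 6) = x^2 - 13*x + 42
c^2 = c^2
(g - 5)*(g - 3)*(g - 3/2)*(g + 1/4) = g^4 - 37*g^3/4 + 197*g^2/8 - 63*g/4 - 45/8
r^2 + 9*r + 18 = (r + 3)*(r + 6)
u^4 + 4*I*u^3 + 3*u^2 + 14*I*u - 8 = (u - 2*I)*(u + I)^2*(u + 4*I)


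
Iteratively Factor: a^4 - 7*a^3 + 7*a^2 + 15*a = (a - 3)*(a^3 - 4*a^2 - 5*a) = a*(a - 3)*(a^2 - 4*a - 5) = a*(a - 3)*(a + 1)*(a - 5)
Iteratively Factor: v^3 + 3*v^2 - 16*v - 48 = (v + 3)*(v^2 - 16) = (v + 3)*(v + 4)*(v - 4)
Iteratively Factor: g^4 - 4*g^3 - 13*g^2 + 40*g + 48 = (g - 4)*(g^3 - 13*g - 12) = (g - 4)^2*(g^2 + 4*g + 3) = (g - 4)^2*(g + 1)*(g + 3)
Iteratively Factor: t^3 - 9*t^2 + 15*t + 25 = (t + 1)*(t^2 - 10*t + 25) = (t - 5)*(t + 1)*(t - 5)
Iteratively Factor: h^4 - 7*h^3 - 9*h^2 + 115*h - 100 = (h + 4)*(h^3 - 11*h^2 + 35*h - 25) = (h - 1)*(h + 4)*(h^2 - 10*h + 25) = (h - 5)*(h - 1)*(h + 4)*(h - 5)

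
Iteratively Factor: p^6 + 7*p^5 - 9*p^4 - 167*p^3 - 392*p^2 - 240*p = (p - 5)*(p^5 + 12*p^4 + 51*p^3 + 88*p^2 + 48*p) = (p - 5)*(p + 3)*(p^4 + 9*p^3 + 24*p^2 + 16*p) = (p - 5)*(p + 3)*(p + 4)*(p^3 + 5*p^2 + 4*p) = (p - 5)*(p + 1)*(p + 3)*(p + 4)*(p^2 + 4*p) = (p - 5)*(p + 1)*(p + 3)*(p + 4)^2*(p)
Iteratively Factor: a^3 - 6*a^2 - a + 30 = (a - 3)*(a^2 - 3*a - 10) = (a - 3)*(a + 2)*(a - 5)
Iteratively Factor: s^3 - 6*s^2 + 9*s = (s - 3)*(s^2 - 3*s) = (s - 3)^2*(s)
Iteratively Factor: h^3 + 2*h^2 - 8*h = (h - 2)*(h^2 + 4*h) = h*(h - 2)*(h + 4)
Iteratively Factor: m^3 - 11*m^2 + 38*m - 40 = (m - 4)*(m^2 - 7*m + 10) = (m - 5)*(m - 4)*(m - 2)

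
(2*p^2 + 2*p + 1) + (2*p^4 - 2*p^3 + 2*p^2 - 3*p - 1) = 2*p^4 - 2*p^3 + 4*p^2 - p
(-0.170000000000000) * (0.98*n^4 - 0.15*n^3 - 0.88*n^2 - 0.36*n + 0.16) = -0.1666*n^4 + 0.0255*n^3 + 0.1496*n^2 + 0.0612*n - 0.0272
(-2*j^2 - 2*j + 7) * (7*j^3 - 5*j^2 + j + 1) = -14*j^5 - 4*j^4 + 57*j^3 - 39*j^2 + 5*j + 7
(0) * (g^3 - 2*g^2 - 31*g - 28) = 0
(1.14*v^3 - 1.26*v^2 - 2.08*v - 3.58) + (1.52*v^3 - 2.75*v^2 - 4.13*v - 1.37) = 2.66*v^3 - 4.01*v^2 - 6.21*v - 4.95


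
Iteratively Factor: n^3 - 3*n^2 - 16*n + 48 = (n - 3)*(n^2 - 16) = (n - 4)*(n - 3)*(n + 4)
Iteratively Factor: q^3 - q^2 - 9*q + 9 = (q + 3)*(q^2 - 4*q + 3) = (q - 1)*(q + 3)*(q - 3)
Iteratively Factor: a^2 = (a)*(a)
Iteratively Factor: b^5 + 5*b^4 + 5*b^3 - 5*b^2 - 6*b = (b - 1)*(b^4 + 6*b^3 + 11*b^2 + 6*b) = (b - 1)*(b + 2)*(b^3 + 4*b^2 + 3*b) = b*(b - 1)*(b + 2)*(b^2 + 4*b + 3) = b*(b - 1)*(b + 2)*(b + 3)*(b + 1)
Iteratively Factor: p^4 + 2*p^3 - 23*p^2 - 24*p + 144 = (p - 3)*(p^3 + 5*p^2 - 8*p - 48) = (p - 3)*(p + 4)*(p^2 + p - 12) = (p - 3)*(p + 4)^2*(p - 3)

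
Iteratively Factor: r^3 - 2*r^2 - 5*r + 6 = (r + 2)*(r^2 - 4*r + 3) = (r - 3)*(r + 2)*(r - 1)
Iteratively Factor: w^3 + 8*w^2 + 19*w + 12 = (w + 3)*(w^2 + 5*w + 4) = (w + 3)*(w + 4)*(w + 1)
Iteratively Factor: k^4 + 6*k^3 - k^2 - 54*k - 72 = (k + 2)*(k^3 + 4*k^2 - 9*k - 36) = (k + 2)*(k + 4)*(k^2 - 9) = (k - 3)*(k + 2)*(k + 4)*(k + 3)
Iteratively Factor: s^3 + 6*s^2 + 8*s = (s + 4)*(s^2 + 2*s) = s*(s + 4)*(s + 2)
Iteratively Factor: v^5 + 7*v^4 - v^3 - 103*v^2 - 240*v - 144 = (v + 3)*(v^4 + 4*v^3 - 13*v^2 - 64*v - 48) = (v + 3)*(v + 4)*(v^3 - 13*v - 12) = (v + 3)^2*(v + 4)*(v^2 - 3*v - 4) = (v + 1)*(v + 3)^2*(v + 4)*(v - 4)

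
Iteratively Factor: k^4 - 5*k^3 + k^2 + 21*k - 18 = (k - 3)*(k^3 - 2*k^2 - 5*k + 6) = (k - 3)^2*(k^2 + k - 2) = (k - 3)^2*(k + 2)*(k - 1)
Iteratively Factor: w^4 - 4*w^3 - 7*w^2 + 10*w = (w - 5)*(w^3 + w^2 - 2*w) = w*(w - 5)*(w^2 + w - 2) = w*(w - 5)*(w + 2)*(w - 1)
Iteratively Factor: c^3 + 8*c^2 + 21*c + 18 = (c + 2)*(c^2 + 6*c + 9) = (c + 2)*(c + 3)*(c + 3)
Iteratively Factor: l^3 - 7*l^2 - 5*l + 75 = (l - 5)*(l^2 - 2*l - 15) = (l - 5)^2*(l + 3)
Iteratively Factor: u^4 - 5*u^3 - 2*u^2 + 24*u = (u + 2)*(u^3 - 7*u^2 + 12*u) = (u - 4)*(u + 2)*(u^2 - 3*u) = u*(u - 4)*(u + 2)*(u - 3)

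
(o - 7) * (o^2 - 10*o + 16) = o^3 - 17*o^2 + 86*o - 112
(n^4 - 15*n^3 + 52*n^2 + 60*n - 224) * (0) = 0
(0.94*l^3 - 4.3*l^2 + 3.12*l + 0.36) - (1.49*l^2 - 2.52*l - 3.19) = 0.94*l^3 - 5.79*l^2 + 5.64*l + 3.55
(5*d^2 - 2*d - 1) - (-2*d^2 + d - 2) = 7*d^2 - 3*d + 1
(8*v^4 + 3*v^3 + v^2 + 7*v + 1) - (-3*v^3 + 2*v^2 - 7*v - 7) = 8*v^4 + 6*v^3 - v^2 + 14*v + 8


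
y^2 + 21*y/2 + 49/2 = (y + 7/2)*(y + 7)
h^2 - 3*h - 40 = (h - 8)*(h + 5)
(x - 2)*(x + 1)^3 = x^4 + x^3 - 3*x^2 - 5*x - 2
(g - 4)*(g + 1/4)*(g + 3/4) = g^3 - 3*g^2 - 61*g/16 - 3/4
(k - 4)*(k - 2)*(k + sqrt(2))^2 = k^4 - 6*k^3 + 2*sqrt(2)*k^3 - 12*sqrt(2)*k^2 + 10*k^2 - 12*k + 16*sqrt(2)*k + 16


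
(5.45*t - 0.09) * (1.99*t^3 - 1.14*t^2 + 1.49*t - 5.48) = 10.8455*t^4 - 6.3921*t^3 + 8.2231*t^2 - 30.0001*t + 0.4932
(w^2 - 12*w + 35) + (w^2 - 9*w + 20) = 2*w^2 - 21*w + 55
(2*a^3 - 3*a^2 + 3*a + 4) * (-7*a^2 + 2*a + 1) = -14*a^5 + 25*a^4 - 25*a^3 - 25*a^2 + 11*a + 4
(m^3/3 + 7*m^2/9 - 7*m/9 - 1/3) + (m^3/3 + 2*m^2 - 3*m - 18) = 2*m^3/3 + 25*m^2/9 - 34*m/9 - 55/3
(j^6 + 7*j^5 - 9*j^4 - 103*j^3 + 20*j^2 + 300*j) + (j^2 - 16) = j^6 + 7*j^5 - 9*j^4 - 103*j^3 + 21*j^2 + 300*j - 16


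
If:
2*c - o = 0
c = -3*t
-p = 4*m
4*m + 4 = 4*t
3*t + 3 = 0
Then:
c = 3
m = -2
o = 6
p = 8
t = -1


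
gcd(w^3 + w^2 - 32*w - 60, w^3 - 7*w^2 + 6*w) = w - 6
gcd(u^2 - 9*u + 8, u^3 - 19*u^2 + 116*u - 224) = u - 8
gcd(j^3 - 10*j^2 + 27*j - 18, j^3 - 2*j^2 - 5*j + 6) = j^2 - 4*j + 3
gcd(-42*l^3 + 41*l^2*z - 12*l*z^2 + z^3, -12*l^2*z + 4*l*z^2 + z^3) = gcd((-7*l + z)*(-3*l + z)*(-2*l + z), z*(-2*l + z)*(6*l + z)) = -2*l + z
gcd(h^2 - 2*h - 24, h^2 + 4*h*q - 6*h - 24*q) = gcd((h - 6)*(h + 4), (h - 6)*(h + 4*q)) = h - 6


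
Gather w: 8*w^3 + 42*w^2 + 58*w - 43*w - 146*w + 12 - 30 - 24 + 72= 8*w^3 + 42*w^2 - 131*w + 30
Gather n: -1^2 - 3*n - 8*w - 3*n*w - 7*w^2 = n*(-3*w - 3) - 7*w^2 - 8*w - 1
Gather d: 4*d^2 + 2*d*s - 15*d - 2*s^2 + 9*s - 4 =4*d^2 + d*(2*s - 15) - 2*s^2 + 9*s - 4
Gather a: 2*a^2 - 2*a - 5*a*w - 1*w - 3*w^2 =2*a^2 + a*(-5*w - 2) - 3*w^2 - w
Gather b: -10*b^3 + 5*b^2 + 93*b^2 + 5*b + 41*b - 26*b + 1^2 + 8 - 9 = -10*b^3 + 98*b^2 + 20*b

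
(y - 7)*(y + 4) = y^2 - 3*y - 28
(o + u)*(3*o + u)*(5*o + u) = 15*o^3 + 23*o^2*u + 9*o*u^2 + u^3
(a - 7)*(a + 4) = a^2 - 3*a - 28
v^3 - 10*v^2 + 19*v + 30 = (v - 6)*(v - 5)*(v + 1)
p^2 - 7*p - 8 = (p - 8)*(p + 1)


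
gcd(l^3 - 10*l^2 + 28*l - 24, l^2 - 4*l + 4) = l^2 - 4*l + 4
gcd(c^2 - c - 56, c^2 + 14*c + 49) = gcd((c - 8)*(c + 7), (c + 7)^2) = c + 7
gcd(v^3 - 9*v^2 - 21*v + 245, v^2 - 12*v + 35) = v - 7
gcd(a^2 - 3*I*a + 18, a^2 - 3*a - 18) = 1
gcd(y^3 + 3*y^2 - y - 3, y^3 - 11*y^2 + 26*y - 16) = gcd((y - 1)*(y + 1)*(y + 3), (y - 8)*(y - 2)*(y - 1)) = y - 1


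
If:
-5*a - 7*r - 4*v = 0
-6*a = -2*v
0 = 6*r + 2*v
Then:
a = 0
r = 0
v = 0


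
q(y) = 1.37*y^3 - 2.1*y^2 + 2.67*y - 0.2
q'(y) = 4.11*y^2 - 4.2*y + 2.67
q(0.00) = -0.20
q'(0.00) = 2.67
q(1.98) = 7.49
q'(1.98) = 10.47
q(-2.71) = -50.12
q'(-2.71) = 44.24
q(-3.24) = -77.49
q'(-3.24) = 59.42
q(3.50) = 42.16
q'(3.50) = 38.32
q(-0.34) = -1.40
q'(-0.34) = 4.57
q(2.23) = 10.50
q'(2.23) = 13.74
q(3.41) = 38.81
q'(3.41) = 36.14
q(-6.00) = -387.74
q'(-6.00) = 175.83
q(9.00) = 852.46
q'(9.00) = 297.78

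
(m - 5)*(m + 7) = m^2 + 2*m - 35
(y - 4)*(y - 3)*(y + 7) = y^3 - 37*y + 84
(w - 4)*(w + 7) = w^2 + 3*w - 28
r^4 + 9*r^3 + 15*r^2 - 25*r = r*(r - 1)*(r + 5)^2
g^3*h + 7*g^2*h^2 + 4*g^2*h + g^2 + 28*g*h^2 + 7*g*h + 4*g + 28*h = (g + 4)*(g + 7*h)*(g*h + 1)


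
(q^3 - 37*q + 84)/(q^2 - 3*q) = q + 3 - 28/q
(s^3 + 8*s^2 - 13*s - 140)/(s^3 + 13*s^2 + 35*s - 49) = (s^2 + s - 20)/(s^2 + 6*s - 7)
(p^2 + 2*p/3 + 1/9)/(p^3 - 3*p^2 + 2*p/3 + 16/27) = 3*(3*p + 1)/(9*p^2 - 30*p + 16)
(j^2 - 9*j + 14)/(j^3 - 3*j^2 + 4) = (j - 7)/(j^2 - j - 2)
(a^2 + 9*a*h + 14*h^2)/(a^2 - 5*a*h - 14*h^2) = (a + 7*h)/(a - 7*h)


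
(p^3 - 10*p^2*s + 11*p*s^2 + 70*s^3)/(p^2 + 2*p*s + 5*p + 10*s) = (p^2 - 12*p*s + 35*s^2)/(p + 5)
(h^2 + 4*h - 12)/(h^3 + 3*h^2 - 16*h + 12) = 1/(h - 1)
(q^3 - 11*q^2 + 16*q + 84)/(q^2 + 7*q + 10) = (q^2 - 13*q + 42)/(q + 5)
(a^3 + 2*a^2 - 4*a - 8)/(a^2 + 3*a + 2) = (a^2 - 4)/(a + 1)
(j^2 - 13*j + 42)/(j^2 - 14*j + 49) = (j - 6)/(j - 7)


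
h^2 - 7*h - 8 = (h - 8)*(h + 1)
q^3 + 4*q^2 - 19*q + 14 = (q - 2)*(q - 1)*(q + 7)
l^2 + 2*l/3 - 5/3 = (l - 1)*(l + 5/3)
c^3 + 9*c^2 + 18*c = c*(c + 3)*(c + 6)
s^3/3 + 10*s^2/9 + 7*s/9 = s*(s/3 + 1/3)*(s + 7/3)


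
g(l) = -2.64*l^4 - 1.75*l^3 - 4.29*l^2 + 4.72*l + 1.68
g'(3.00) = -353.39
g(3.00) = -283.86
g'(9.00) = -8195.99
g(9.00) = -18900.12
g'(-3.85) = 562.56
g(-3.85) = -560.24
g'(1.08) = -23.97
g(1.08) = -4.02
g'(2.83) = -300.95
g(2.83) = -228.32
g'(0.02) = 4.55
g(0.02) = 1.77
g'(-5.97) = 2115.74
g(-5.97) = -3160.56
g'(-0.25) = 6.70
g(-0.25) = 0.25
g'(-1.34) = 32.20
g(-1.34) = -16.65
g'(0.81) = -11.29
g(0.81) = 0.62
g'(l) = -10.56*l^3 - 5.25*l^2 - 8.58*l + 4.72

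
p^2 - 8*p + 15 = (p - 5)*(p - 3)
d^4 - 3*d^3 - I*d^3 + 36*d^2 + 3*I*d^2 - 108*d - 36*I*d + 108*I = (d - 3)*(d - 6*I)*(d - I)*(d + 6*I)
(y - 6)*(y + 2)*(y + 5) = y^3 + y^2 - 32*y - 60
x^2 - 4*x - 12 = (x - 6)*(x + 2)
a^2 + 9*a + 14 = (a + 2)*(a + 7)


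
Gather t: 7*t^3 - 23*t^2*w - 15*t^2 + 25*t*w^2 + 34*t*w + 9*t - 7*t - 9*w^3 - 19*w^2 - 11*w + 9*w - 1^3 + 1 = 7*t^3 + t^2*(-23*w - 15) + t*(25*w^2 + 34*w + 2) - 9*w^3 - 19*w^2 - 2*w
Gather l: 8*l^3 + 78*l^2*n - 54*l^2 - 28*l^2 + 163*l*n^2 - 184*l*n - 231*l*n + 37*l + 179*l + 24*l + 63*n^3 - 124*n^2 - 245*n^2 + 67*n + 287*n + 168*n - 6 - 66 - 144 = 8*l^3 + l^2*(78*n - 82) + l*(163*n^2 - 415*n + 240) + 63*n^3 - 369*n^2 + 522*n - 216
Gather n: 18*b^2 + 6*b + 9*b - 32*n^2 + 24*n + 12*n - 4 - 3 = 18*b^2 + 15*b - 32*n^2 + 36*n - 7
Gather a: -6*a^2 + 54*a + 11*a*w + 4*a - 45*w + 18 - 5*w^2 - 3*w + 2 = -6*a^2 + a*(11*w + 58) - 5*w^2 - 48*w + 20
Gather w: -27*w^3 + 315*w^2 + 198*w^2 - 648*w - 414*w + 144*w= -27*w^3 + 513*w^2 - 918*w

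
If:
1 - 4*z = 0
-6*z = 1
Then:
No Solution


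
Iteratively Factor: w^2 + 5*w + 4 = (w + 1)*(w + 4)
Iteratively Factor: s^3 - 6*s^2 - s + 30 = (s + 2)*(s^2 - 8*s + 15) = (s - 3)*(s + 2)*(s - 5)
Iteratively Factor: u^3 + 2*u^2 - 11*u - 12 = (u - 3)*(u^2 + 5*u + 4) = (u - 3)*(u + 1)*(u + 4)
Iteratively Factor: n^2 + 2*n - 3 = (n - 1)*(n + 3)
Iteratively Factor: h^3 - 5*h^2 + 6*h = (h)*(h^2 - 5*h + 6) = h*(h - 3)*(h - 2)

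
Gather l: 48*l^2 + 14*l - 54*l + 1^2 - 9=48*l^2 - 40*l - 8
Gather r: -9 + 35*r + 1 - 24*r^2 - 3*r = -24*r^2 + 32*r - 8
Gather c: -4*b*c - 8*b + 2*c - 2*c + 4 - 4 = -4*b*c - 8*b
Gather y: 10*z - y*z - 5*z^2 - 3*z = -y*z - 5*z^2 + 7*z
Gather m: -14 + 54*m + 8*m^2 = 8*m^2 + 54*m - 14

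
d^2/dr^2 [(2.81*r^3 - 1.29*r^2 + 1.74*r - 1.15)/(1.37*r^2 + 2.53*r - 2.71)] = (-7.105427357601e-15*r^5 - 7.105427357601e-15*r^4 + 72.312582*r^3 - 157.284126*r^2 + 138.666024*r - 18.349134)/(2.571353*r^6 + 14.245671*r^5 + 11.048502*r^4 - 40.164509*r^3 - 21.855066*r^2 + 55.741719*r - 19.902511)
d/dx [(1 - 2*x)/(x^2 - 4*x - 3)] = 2*(x^2 - x + 5)/(x^4 - 8*x^3 + 10*x^2 + 24*x + 9)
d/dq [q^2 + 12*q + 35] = 2*q + 12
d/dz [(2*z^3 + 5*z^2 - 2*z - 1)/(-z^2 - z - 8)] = (-2*z^4 - 4*z^3 - 55*z^2 - 82*z + 15)/(z^4 + 2*z^3 + 17*z^2 + 16*z + 64)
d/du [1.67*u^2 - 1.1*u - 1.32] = 3.34*u - 1.1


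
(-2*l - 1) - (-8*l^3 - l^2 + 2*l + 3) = 8*l^3 + l^2 - 4*l - 4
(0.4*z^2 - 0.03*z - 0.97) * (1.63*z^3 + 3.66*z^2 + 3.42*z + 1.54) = 0.652*z^5 + 1.4151*z^4 - 0.3229*z^3 - 3.0368*z^2 - 3.3636*z - 1.4938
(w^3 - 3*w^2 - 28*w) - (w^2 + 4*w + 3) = w^3 - 4*w^2 - 32*w - 3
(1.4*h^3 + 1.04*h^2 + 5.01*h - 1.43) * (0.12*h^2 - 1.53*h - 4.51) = 0.168*h^5 - 2.0172*h^4 - 7.304*h^3 - 12.5273*h^2 - 20.4072*h + 6.4493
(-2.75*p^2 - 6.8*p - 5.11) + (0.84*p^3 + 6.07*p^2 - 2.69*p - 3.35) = 0.84*p^3 + 3.32*p^2 - 9.49*p - 8.46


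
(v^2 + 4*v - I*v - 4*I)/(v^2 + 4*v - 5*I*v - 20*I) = (v - I)/(v - 5*I)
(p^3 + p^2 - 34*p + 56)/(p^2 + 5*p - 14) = p - 4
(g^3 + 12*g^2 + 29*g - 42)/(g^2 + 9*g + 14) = (g^2 + 5*g - 6)/(g + 2)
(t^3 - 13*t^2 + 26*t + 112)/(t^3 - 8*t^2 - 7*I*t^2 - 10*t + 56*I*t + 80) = (t^2 - 5*t - 14)/(t^2 - 7*I*t - 10)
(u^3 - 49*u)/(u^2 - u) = (u^2 - 49)/(u - 1)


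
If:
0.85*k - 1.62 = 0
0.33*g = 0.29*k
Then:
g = 1.67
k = 1.91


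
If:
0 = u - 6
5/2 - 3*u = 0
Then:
No Solution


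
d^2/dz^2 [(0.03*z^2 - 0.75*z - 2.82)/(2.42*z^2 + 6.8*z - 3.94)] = (-9.77196*z^3 - 97.374024*z^2 - 321.34212*z - 353.826456)/(14.172488*z^6 + 119.47056*z^5 + 266.479752*z^4 - 74.58784*z^3 - 433.855464*z^2 + 316.68144*z - 61.162984)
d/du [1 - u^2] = -2*u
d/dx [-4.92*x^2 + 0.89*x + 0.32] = 0.89 - 9.84*x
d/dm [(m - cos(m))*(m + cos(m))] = 2*m + sin(2*m)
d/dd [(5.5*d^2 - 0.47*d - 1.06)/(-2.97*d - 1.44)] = (-16.335*d^2 - 15.84*d - 2.4714)/(8.8209*d^2 + 8.5536*d + 2.0736)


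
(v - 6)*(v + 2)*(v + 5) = v^3 + v^2 - 32*v - 60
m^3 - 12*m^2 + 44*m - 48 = (m - 6)*(m - 4)*(m - 2)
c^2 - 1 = (c - 1)*(c + 1)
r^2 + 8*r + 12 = (r + 2)*(r + 6)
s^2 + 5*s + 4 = (s + 1)*(s + 4)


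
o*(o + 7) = o^2 + 7*o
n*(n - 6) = n^2 - 6*n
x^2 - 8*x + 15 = (x - 5)*(x - 3)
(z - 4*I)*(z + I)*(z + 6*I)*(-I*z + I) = -I*z^4 + 3*z^3 + I*z^3 - 3*z^2 - 22*I*z^2 + 24*z + 22*I*z - 24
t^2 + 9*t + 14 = (t + 2)*(t + 7)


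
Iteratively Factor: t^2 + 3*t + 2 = (t + 2)*(t + 1)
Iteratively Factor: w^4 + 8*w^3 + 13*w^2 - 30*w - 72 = (w + 3)*(w^3 + 5*w^2 - 2*w - 24) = (w + 3)^2*(w^2 + 2*w - 8) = (w - 2)*(w + 3)^2*(w + 4)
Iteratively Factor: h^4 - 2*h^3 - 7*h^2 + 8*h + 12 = (h - 2)*(h^3 - 7*h - 6) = (h - 2)*(h + 2)*(h^2 - 2*h - 3) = (h - 2)*(h + 1)*(h + 2)*(h - 3)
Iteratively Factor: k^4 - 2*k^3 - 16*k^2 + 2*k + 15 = (k - 1)*(k^3 - k^2 - 17*k - 15) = (k - 5)*(k - 1)*(k^2 + 4*k + 3) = (k - 5)*(k - 1)*(k + 3)*(k + 1)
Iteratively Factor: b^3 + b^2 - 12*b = (b + 4)*(b^2 - 3*b) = b*(b + 4)*(b - 3)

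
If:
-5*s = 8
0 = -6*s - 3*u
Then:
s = -8/5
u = 16/5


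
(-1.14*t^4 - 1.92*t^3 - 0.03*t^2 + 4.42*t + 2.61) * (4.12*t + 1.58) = -4.6968*t^5 - 9.7116*t^4 - 3.1572*t^3 + 18.163*t^2 + 17.7368*t + 4.1238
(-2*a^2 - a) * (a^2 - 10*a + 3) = -2*a^4 + 19*a^3 + 4*a^2 - 3*a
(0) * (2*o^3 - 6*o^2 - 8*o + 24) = 0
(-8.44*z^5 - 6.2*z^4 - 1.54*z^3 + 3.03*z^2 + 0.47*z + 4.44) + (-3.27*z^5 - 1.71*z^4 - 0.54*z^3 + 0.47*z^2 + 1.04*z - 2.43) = -11.71*z^5 - 7.91*z^4 - 2.08*z^3 + 3.5*z^2 + 1.51*z + 2.01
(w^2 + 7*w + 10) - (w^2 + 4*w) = 3*w + 10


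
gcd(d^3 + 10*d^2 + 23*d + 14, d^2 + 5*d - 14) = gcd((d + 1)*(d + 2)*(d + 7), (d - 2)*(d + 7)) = d + 7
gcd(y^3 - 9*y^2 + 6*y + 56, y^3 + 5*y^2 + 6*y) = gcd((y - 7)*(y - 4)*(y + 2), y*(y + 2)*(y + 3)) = y + 2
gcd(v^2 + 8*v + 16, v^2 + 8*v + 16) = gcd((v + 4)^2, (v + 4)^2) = v^2 + 8*v + 16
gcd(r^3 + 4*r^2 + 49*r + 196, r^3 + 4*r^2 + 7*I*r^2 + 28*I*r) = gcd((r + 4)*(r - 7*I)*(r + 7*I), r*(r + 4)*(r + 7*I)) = r^2 + r*(4 + 7*I) + 28*I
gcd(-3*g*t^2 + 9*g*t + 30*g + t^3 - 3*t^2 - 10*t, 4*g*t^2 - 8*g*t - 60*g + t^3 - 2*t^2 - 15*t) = t - 5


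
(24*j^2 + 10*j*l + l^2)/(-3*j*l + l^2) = (-24*j^2 - 10*j*l - l^2)/(l*(3*j - l))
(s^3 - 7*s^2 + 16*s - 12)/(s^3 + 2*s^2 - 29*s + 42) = (s - 2)/(s + 7)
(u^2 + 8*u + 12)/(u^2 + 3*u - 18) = (u + 2)/(u - 3)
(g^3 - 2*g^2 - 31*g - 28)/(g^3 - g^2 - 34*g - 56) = (g + 1)/(g + 2)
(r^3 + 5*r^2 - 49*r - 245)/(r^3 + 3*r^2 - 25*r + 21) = (r^2 - 2*r - 35)/(r^2 - 4*r + 3)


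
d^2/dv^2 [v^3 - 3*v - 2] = 6*v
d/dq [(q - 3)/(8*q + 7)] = 31/(8*q + 7)^2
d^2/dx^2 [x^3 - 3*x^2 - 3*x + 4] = 6*x - 6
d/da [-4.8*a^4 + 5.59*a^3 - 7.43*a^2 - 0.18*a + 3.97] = -19.2*a^3 + 16.77*a^2 - 14.86*a - 0.18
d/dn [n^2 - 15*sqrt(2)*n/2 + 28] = 2*n - 15*sqrt(2)/2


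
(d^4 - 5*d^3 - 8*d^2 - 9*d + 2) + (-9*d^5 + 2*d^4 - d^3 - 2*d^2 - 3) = -9*d^5 + 3*d^4 - 6*d^3 - 10*d^2 - 9*d - 1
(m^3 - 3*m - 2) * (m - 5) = m^4 - 5*m^3 - 3*m^2 + 13*m + 10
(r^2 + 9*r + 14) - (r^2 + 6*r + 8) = 3*r + 6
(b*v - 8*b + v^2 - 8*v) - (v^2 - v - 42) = b*v - 8*b - 7*v + 42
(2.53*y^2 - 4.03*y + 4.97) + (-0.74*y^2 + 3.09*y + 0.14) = 1.79*y^2 - 0.94*y + 5.11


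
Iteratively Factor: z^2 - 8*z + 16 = (z - 4)*(z - 4)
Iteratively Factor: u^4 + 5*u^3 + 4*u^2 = (u + 1)*(u^3 + 4*u^2) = (u + 1)*(u + 4)*(u^2) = u*(u + 1)*(u + 4)*(u)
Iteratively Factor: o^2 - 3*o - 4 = (o - 4)*(o + 1)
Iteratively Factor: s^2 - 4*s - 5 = (s + 1)*(s - 5)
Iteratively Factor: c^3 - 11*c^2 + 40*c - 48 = (c - 4)*(c^2 - 7*c + 12) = (c - 4)^2*(c - 3)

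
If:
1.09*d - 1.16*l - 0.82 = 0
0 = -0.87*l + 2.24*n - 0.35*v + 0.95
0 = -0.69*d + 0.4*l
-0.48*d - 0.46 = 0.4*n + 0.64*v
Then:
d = -0.90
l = -1.55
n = -0.94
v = 0.55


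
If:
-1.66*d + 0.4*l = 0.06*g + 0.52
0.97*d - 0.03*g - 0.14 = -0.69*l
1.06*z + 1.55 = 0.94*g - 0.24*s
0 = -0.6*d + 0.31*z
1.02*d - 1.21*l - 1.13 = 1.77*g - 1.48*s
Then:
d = -0.24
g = 2.15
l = 0.63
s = 4.02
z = -0.46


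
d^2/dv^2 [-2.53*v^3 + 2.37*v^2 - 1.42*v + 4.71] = 4.74 - 15.18*v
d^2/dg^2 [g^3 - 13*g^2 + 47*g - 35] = 6*g - 26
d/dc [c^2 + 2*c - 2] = 2*c + 2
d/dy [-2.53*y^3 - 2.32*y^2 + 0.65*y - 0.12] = -7.59*y^2 - 4.64*y + 0.65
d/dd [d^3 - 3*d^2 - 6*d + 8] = 3*d^2 - 6*d - 6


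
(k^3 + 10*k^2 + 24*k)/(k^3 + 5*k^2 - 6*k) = (k + 4)/(k - 1)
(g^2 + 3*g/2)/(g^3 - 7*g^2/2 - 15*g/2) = 1/(g - 5)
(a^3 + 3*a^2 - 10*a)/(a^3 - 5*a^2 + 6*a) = (a + 5)/(a - 3)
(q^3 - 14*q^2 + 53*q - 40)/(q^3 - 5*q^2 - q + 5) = (q - 8)/(q + 1)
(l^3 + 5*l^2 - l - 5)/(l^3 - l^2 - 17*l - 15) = (l^2 + 4*l - 5)/(l^2 - 2*l - 15)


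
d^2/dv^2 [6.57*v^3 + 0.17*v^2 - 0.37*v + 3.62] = 39.42*v + 0.34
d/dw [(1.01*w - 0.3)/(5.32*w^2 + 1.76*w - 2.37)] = (-5.3732*w^2 + 3.192*w - 1.8657)/(28.3024*w^4 + 18.7264*w^3 - 22.1192*w^2 - 8.3424*w + 5.6169)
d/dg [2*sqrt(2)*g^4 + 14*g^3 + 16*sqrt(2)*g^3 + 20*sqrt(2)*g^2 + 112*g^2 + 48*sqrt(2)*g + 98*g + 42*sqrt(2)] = 8*sqrt(2)*g^3 + 42*g^2 + 48*sqrt(2)*g^2 + 40*sqrt(2)*g + 224*g + 48*sqrt(2) + 98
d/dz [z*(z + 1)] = 2*z + 1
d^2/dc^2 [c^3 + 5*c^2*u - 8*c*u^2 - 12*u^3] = 6*c + 10*u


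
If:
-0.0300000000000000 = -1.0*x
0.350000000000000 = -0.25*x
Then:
No Solution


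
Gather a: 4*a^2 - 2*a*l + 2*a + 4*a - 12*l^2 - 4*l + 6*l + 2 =4*a^2 + a*(6 - 2*l) - 12*l^2 + 2*l + 2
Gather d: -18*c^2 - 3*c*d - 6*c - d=-18*c^2 - 6*c + d*(-3*c - 1)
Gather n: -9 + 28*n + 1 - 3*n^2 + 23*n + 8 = -3*n^2 + 51*n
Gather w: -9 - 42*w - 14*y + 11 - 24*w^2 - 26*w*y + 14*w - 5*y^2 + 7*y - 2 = -24*w^2 + w*(-26*y - 28) - 5*y^2 - 7*y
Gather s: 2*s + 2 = 2*s + 2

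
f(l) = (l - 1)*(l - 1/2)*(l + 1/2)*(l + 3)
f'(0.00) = -0.50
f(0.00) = 0.75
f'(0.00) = -0.50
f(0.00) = 0.75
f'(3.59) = 238.57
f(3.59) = 215.71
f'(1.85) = 33.34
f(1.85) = 13.08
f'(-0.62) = 4.88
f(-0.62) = -0.52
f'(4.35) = 414.01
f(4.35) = 459.76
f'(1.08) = 4.52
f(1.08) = 0.30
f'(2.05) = 45.85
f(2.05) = 20.96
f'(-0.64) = 5.07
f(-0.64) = -0.62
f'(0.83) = 0.53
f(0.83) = -0.29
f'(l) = (l - 1)*(l - 1/2)*(l + 1/2) + (l - 1)*(l - 1/2)*(l + 3) + (l - 1)*(l + 1/2)*(l + 3) + (l - 1/2)*(l + 1/2)*(l + 3)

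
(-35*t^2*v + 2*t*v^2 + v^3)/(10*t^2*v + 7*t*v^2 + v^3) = (-35*t^2 + 2*t*v + v^2)/(10*t^2 + 7*t*v + v^2)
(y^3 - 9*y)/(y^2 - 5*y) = (y^2 - 9)/(y - 5)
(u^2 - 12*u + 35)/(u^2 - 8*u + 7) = (u - 5)/(u - 1)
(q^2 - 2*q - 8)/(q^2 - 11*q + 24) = (q^2 - 2*q - 8)/(q^2 - 11*q + 24)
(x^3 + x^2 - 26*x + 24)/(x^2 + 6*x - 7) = (x^2 + 2*x - 24)/(x + 7)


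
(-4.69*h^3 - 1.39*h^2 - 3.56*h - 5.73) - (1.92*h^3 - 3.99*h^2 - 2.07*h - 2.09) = -6.61*h^3 + 2.6*h^2 - 1.49*h - 3.64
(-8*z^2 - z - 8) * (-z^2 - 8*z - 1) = 8*z^4 + 65*z^3 + 24*z^2 + 65*z + 8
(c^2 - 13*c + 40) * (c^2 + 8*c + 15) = c^4 - 5*c^3 - 49*c^2 + 125*c + 600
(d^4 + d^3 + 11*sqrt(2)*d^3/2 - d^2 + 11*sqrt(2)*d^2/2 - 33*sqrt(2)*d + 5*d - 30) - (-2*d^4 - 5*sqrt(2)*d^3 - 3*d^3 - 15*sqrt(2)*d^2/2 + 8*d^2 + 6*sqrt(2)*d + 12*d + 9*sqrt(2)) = 3*d^4 + 4*d^3 + 21*sqrt(2)*d^3/2 - 9*d^2 + 13*sqrt(2)*d^2 - 39*sqrt(2)*d - 7*d - 30 - 9*sqrt(2)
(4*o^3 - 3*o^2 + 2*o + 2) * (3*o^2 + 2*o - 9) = 12*o^5 - o^4 - 36*o^3 + 37*o^2 - 14*o - 18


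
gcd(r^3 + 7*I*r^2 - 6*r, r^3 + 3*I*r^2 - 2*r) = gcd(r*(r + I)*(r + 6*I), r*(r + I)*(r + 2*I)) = r^2 + I*r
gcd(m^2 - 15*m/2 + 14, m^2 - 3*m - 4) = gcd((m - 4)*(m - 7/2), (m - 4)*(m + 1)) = m - 4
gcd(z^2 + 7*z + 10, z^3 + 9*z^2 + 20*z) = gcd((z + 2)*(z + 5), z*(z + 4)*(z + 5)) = z + 5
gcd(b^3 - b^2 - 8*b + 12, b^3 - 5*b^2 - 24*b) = b + 3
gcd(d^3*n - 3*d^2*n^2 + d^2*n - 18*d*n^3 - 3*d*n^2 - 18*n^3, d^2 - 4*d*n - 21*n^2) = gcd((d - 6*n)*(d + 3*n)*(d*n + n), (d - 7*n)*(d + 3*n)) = d + 3*n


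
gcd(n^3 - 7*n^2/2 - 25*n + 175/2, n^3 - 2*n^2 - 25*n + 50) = n^2 - 25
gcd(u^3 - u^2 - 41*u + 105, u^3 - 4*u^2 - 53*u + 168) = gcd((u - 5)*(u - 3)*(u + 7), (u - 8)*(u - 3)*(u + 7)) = u^2 + 4*u - 21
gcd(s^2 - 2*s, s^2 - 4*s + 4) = s - 2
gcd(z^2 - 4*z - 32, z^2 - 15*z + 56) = z - 8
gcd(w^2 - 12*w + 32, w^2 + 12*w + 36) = 1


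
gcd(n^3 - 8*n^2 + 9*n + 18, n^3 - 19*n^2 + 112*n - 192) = n - 3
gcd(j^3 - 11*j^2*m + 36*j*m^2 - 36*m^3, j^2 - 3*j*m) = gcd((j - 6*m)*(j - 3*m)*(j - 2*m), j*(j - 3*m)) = j - 3*m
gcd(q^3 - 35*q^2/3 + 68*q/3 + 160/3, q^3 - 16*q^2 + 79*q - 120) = q^2 - 13*q + 40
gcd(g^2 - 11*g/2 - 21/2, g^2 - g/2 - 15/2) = 1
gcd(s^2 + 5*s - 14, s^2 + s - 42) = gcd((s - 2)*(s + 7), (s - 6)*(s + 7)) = s + 7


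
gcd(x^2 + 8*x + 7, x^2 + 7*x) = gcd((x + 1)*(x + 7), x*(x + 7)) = x + 7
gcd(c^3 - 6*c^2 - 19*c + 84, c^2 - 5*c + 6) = c - 3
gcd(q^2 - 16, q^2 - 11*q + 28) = q - 4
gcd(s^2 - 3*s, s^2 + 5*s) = s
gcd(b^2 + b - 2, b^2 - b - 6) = b + 2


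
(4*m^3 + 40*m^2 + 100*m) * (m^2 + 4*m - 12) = 4*m^5 + 56*m^4 + 212*m^3 - 80*m^2 - 1200*m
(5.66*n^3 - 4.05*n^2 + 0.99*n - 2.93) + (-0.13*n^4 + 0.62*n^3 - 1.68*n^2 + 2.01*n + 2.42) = -0.13*n^4 + 6.28*n^3 - 5.73*n^2 + 3.0*n - 0.51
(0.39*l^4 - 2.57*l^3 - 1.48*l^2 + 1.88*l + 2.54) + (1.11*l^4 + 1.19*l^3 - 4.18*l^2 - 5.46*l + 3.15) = 1.5*l^4 - 1.38*l^3 - 5.66*l^2 - 3.58*l + 5.69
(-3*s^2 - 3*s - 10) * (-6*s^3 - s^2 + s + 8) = 18*s^5 + 21*s^4 + 60*s^3 - 17*s^2 - 34*s - 80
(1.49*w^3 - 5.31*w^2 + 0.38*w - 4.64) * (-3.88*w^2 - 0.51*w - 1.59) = -5.7812*w^5 + 19.8429*w^4 - 1.1354*w^3 + 26.2523*w^2 + 1.7622*w + 7.3776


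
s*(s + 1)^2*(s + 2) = s^4 + 4*s^3 + 5*s^2 + 2*s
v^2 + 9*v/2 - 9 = (v - 3/2)*(v + 6)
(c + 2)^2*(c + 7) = c^3 + 11*c^2 + 32*c + 28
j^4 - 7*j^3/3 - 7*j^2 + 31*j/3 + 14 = (j - 3)*(j - 7/3)*(j + 1)*(j + 2)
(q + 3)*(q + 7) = q^2 + 10*q + 21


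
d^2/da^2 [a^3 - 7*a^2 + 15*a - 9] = 6*a - 14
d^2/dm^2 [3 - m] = 0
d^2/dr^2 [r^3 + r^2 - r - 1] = 6*r + 2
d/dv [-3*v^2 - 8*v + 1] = -6*v - 8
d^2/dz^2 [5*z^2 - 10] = 10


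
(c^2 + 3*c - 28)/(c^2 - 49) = (c - 4)/(c - 7)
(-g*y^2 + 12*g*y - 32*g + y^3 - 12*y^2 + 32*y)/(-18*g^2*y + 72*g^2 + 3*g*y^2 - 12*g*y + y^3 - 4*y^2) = (-g*y + 8*g + y^2 - 8*y)/(-18*g^2 + 3*g*y + y^2)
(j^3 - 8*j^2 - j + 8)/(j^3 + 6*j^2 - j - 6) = (j - 8)/(j + 6)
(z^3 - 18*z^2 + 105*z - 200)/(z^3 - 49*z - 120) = (z^2 - 10*z + 25)/(z^2 + 8*z + 15)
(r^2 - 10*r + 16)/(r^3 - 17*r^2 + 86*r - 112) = 1/(r - 7)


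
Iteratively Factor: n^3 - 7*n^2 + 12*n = (n - 4)*(n^2 - 3*n) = (n - 4)*(n - 3)*(n)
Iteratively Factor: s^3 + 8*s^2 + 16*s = (s + 4)*(s^2 + 4*s) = s*(s + 4)*(s + 4)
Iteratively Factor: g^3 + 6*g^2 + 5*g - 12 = (g - 1)*(g^2 + 7*g + 12) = (g - 1)*(g + 4)*(g + 3)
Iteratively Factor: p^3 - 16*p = (p - 4)*(p^2 + 4*p) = (p - 4)*(p + 4)*(p)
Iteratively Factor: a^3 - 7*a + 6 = (a - 1)*(a^2 + a - 6) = (a - 1)*(a + 3)*(a - 2)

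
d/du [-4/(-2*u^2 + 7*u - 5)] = 4*(7 - 4*u)/(2*u^2 - 7*u + 5)^2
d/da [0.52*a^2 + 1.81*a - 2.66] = 1.04*a + 1.81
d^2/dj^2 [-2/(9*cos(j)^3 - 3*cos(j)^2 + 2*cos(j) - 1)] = 2*((-35*cos(j) + 24*cos(2*j) - 81*cos(3*j))*(9*cos(j)^3 - 3*cos(j)^2 + 2*cos(j) - 1)/4 - 2*(27*cos(j)^2 - 6*cos(j) + 2)^2*sin(j)^2)/(9*cos(j)^3 - 3*cos(j)^2 + 2*cos(j) - 1)^3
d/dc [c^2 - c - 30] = 2*c - 1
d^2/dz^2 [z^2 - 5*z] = 2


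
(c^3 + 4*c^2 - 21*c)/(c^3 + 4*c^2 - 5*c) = (c^2 + 4*c - 21)/(c^2 + 4*c - 5)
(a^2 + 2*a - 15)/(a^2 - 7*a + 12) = (a + 5)/(a - 4)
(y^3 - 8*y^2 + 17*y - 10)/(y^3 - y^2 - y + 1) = (y^2 - 7*y + 10)/(y^2 - 1)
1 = 1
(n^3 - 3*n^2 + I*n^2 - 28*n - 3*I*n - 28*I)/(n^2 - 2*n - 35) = (n^2 + n*(4 + I) + 4*I)/(n + 5)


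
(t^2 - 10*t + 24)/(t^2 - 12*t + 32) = (t - 6)/(t - 8)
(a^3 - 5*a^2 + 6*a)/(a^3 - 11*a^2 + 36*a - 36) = a/(a - 6)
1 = 1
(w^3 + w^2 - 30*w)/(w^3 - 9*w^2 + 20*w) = (w + 6)/(w - 4)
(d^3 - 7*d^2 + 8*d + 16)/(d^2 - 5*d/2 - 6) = 2*(d^2 - 3*d - 4)/(2*d + 3)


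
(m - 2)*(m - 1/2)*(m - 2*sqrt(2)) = m^3 - 2*sqrt(2)*m^2 - 5*m^2/2 + m + 5*sqrt(2)*m - 2*sqrt(2)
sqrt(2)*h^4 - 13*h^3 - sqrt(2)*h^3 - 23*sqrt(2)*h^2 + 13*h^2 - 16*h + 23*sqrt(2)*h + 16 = (h - 1)*(h - 8*sqrt(2))*(h + sqrt(2))*(sqrt(2)*h + 1)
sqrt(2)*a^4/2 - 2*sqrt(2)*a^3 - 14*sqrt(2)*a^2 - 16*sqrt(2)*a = a*(a - 8)*(a + 2)*(sqrt(2)*a/2 + sqrt(2))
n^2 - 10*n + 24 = (n - 6)*(n - 4)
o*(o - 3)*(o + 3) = o^3 - 9*o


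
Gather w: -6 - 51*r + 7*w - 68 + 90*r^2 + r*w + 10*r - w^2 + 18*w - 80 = 90*r^2 - 41*r - w^2 + w*(r + 25) - 154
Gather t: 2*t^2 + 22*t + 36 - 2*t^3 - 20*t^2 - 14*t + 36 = -2*t^3 - 18*t^2 + 8*t + 72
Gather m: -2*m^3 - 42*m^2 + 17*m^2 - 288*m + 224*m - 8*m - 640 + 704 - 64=-2*m^3 - 25*m^2 - 72*m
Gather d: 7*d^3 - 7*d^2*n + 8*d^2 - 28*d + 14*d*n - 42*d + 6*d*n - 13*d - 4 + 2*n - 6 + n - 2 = 7*d^3 + d^2*(8 - 7*n) + d*(20*n - 83) + 3*n - 12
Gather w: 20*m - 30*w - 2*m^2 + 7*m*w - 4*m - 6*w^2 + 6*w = -2*m^2 + 16*m - 6*w^2 + w*(7*m - 24)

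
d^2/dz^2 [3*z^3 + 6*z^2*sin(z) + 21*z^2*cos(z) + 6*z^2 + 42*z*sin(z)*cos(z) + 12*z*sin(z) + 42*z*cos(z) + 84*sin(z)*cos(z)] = -6*z^2*sin(z) - 21*z^2*cos(z) - 96*z*sin(z) - 84*z*sin(2*z) - 18*z*cos(z) + 18*z - 72*sin(z) - 168*sin(2*z) + 66*cos(z) + 84*cos(2*z) + 12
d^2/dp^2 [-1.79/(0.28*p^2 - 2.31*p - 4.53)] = (-0.280672*p^2 + 2.315544*p + 1.79*(0.56*p - 2.31)*(1.12*p - 4.62) + 4.540872)/(-0.28*p^2 + 2.31*p + 4.53)^3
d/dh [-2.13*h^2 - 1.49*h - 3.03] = -4.26*h - 1.49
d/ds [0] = 0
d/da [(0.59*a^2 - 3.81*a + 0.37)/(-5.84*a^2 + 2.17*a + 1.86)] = (-20.9701*a^2 + 6.5164*a - 7.8895)/(34.1056*a^4 - 25.3456*a^3 - 17.0159*a^2 + 8.0724*a + 3.4596)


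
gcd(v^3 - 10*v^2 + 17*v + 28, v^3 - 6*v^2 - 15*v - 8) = v + 1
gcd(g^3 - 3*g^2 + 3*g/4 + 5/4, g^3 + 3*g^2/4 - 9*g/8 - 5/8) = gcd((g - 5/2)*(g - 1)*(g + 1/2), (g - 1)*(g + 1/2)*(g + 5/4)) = g^2 - g/2 - 1/2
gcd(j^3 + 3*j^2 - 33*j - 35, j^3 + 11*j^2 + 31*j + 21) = j^2 + 8*j + 7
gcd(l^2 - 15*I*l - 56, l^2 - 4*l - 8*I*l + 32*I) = l - 8*I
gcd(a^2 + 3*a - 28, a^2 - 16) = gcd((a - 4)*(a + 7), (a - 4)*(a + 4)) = a - 4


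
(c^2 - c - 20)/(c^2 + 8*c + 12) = (c^2 - c - 20)/(c^2 + 8*c + 12)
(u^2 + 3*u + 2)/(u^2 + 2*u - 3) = (u^2 + 3*u + 2)/(u^2 + 2*u - 3)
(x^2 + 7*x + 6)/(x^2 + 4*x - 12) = (x + 1)/(x - 2)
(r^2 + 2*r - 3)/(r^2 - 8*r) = (r^2 + 2*r - 3)/(r*(r - 8))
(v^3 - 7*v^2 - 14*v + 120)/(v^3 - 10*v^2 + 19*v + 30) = (v + 4)/(v + 1)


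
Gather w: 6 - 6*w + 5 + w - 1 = 10 - 5*w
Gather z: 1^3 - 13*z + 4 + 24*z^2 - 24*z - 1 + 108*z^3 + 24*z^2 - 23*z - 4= 108*z^3 + 48*z^2 - 60*z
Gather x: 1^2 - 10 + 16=7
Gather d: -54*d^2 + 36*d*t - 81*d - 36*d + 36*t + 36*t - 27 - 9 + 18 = -54*d^2 + d*(36*t - 117) + 72*t - 18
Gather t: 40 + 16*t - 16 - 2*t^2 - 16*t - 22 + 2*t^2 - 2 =0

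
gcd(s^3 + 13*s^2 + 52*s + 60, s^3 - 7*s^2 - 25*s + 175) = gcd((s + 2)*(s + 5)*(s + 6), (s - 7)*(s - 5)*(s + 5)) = s + 5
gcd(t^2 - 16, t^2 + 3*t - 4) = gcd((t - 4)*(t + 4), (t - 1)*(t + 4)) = t + 4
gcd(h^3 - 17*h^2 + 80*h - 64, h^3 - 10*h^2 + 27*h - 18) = h - 1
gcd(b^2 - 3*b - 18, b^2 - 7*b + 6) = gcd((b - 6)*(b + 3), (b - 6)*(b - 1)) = b - 6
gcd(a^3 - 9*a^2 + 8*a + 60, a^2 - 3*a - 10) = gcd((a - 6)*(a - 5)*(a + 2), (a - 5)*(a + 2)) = a^2 - 3*a - 10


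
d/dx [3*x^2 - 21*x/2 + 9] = 6*x - 21/2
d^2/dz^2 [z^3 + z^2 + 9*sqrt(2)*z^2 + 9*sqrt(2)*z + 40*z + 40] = 6*z + 2 + 18*sqrt(2)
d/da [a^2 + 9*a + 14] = 2*a + 9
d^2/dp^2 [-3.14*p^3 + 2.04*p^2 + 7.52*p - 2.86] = 4.08 - 18.84*p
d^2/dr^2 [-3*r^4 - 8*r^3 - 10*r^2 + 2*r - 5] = -36*r^2 - 48*r - 20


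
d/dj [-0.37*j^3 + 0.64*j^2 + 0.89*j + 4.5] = -1.11*j^2 + 1.28*j + 0.89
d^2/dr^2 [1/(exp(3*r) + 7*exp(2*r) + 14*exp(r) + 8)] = (2*(3*exp(2*r) + 14*exp(r) + 14)^2*exp(r) - (9*exp(2*r) + 28*exp(r) + 14)*(exp(3*r) + 7*exp(2*r) + 14*exp(r) + 8))*exp(r)/(exp(3*r) + 7*exp(2*r) + 14*exp(r) + 8)^3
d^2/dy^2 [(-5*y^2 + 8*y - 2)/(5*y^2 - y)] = 2*(175*y^3 - 150*y^2 + 30*y - 2)/(y^3*(125*y^3 - 75*y^2 + 15*y - 1))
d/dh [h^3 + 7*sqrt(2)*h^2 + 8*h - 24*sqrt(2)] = 3*h^2 + 14*sqrt(2)*h + 8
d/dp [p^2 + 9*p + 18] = 2*p + 9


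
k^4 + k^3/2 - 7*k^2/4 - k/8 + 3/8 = (k - 1)*(k - 1/2)*(k + 1/2)*(k + 3/2)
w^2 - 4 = (w - 2)*(w + 2)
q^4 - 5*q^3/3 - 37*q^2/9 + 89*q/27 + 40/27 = (q - 8/3)*(q - 1)*(q + 1/3)*(q + 5/3)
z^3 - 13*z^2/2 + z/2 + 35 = (z - 5)*(z - 7/2)*(z + 2)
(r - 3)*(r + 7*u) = r^2 + 7*r*u - 3*r - 21*u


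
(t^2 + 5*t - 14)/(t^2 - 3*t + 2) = (t + 7)/(t - 1)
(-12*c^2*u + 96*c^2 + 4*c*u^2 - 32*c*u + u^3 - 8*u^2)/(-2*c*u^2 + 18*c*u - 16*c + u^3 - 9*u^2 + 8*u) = (6*c + u)/(u - 1)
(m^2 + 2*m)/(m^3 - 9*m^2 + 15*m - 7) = m*(m + 2)/(m^3 - 9*m^2 + 15*m - 7)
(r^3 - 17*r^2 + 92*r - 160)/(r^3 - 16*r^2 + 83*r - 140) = (r - 8)/(r - 7)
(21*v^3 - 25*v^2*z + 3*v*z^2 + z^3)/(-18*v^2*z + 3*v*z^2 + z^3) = (-7*v^2 + 6*v*z + z^2)/(z*(6*v + z))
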